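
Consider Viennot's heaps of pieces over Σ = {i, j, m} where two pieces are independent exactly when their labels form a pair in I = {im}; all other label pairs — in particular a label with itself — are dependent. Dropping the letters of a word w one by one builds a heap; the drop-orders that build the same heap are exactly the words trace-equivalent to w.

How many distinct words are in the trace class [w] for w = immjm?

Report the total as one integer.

3

#0=i has no predecessor
#1=m has no predecessor
#2=m depends on [1:m]
#3=j depends on [0:i, 2:m]
#4=m depends on [3:j]
sources: [0:i, 1:m]
N(rest) = Σ N(rest − s) over sources s of rest; N(one piece) = 1:
  size 1 → [4]=1
  size 2 → [3,4]=1
  size 3 → [0,3,4]=1  [2,3,4]=1
  first=0(i) contributes 1
  first=1(m) contributes 2
|[w]| = 3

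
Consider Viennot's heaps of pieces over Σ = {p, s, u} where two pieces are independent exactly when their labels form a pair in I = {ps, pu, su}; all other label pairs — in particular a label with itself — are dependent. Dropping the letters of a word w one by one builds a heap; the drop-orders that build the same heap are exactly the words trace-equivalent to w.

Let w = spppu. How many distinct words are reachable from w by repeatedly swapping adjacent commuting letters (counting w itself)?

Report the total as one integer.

piece 0:s — minimal
piece 1:p — minimal
piece 2:p rests on {1:p}
piece 3:p rests on {2:p}
piece 4:u — minimal
minimal pieces: {0:s, 1:p, 4:u}
ways to finish when only these pieces remain (= sum over removing one remaining piece with nothing left below it):
  1 left: {0}→1  {3}→1  {4}→1
  2 left: {0,3}→2  {0,4}→2  {2,3}→1  {3,4}→2
  3 left: {0,2,3}→3  {0,3,4}→6  {1,2,3}→1  {2,3,4}→3
  placing 0:s first → 4 extensions
  placing 1:p first → 12 extensions
  placing 4:u first → 4 extensions
total linear extensions = 20

20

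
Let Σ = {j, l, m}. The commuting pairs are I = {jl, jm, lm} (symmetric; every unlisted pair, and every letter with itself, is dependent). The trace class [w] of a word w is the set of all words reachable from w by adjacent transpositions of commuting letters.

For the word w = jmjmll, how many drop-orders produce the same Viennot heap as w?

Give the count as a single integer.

piece 0:j — minimal
piece 1:m — minimal
piece 2:j rests on {0:j}
piece 3:m rests on {1:m}
piece 4:l — minimal
piece 5:l rests on {4:l}
minimal pieces: {0:j, 1:m, 4:l}
ways to finish when only these pieces remain (= sum over removing one remaining piece with nothing left below it):
  1 left: {2}→1  {3}→1  {5}→1
  2 left: {0,2}→1  {1,3}→1  {2,3}→2  {2,5}→2  {3,5}→2  {4,5}→1
  3 left: {0,2,3}→3  {0,2,5}→3  {1,2,3}→3  {1,3,5}→3  {2,3,5}→6  {2,4,5}→3  {3,4,5}→3
  4 left: {0,1,2,3}→6  {0,2,3,5}→12  {0,2,4,5}→6  {1,2,3,5}→12  {1,3,4,5}→6  {2,3,4,5}→12
  placing 0:j first → 30 extensions
  placing 1:m first → 30 extensions
  placing 4:l first → 30 extensions
total linear extensions = 90

90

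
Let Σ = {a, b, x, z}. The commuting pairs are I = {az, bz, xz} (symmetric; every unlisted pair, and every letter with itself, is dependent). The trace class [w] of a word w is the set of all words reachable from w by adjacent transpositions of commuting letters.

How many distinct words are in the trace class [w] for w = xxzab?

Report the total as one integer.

0(x) covers ∅
1(x) covers 0:x
2(z) covers ∅
3(a) covers 1:x
4(b) covers 3:a
floor of heap: 0:x, 2:z
completions by unplaced set U, small U first (add the entries for U minus each lowest piece of U):
  |U|=1: {2}:1  {4}:1
  |U|=2: {2,4}:2  {3,4}:1
  |U|=3: {1,3,4}:1  {2,3,4}:3
  start at 0(x): 4
  start at 2(z): 1
sum over floor = 5

5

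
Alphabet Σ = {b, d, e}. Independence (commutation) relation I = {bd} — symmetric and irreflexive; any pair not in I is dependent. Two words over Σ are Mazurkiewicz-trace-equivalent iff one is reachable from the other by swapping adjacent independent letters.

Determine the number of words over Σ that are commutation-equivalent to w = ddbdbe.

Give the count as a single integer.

#0=d has no predecessor
#1=d depends on [0:d]
#2=b has no predecessor
#3=d depends on [1:d]
#4=b depends on [2:b]
#5=e depends on [3:d, 4:b]
sources: [0:d, 2:b]
N(rest) = Σ N(rest − s) over sources s of rest; N(one piece) = 1:
  size 1 → [5]=1
  size 2 → [3,5]=1  [4,5]=1
  size 3 → [1,3,5]=1  [2,4,5]=1  [3,4,5]=2
  size 4 → [0,1,3,5]=1  [1,3,4,5]=3  [2,3,4,5]=3
  first=0(d) contributes 6
  first=2(b) contributes 4
|[w]| = 10

10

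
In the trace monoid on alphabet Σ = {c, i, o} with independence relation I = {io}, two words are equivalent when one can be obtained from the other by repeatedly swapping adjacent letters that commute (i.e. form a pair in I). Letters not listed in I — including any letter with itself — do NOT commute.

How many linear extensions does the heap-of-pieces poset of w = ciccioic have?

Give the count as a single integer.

3

drop 0:c onto floor
drop 1:i onto {0:c}
drop 2:c onto {1:i}
drop 3:c onto {2:c}
drop 4:i onto {3:c}
drop 5:o onto {3:c}
drop 6:i onto {4:i}
drop 7:c onto {5:o, 6:i}
ground layer = {0:c}
drop-orders for the pieces not yet dropped (sum over which currently-grounded one goes next):
  1 to go: {7} 1
  2 to go: {5,7} 1  {6,7} 1
  3 to go: {4,6,7} 1  {5,6,7} 2
  4 to go: {4,5,6,7} 3
  5 to go: {3,4,5,6,7} 3
  6 to go: {2,3,4,5,6,7} 3
  if 0:c drops first: 3 orders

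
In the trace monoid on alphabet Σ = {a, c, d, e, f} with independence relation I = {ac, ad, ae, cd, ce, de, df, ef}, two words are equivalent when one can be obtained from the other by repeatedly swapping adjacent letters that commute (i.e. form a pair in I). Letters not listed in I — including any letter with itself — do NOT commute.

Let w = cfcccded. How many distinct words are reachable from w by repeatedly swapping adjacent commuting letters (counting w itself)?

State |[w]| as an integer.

168

0(c) covers ∅
1(f) covers 0:c
2(c) covers 1:f
3(c) covers 2:c
4(c) covers 3:c
5(d) covers ∅
6(e) covers ∅
7(d) covers 5:d
floor of heap: 0:c, 5:d, 6:e
completions by unplaced set U, small U first (add the entries for U minus each lowest piece of U):
  |U|=1: {4}:1  {6}:1  {7}:1
  |U|=2: {3,4}:1  {4,6}:2  {4,7}:2  {5,7}:1  {6,7}:2
  |U|=3: {2,3,4}:1  {3,4,6}:3  {3,4,7}:3  {4,5,7}:3  {4,6,7}:6  {5,6,7}:3
  |U|=4: {1,2,3,4}:1  {2,3,4,6}:4  {2,3,4,7}:4  {3,4,5,7}:6  {3,4,6,7}:12  {4,5,6,7}:12
  |U|=5: {0,1,2,3,4}:1  {1,2,3,4,6}:5  {1,2,3,4,7}:5  {2,3,4,5,7}:10  {2,3,4,6,7}:20  {3,4,5,6,7}:30
  |U|=6: {0,1,2,3,4,6}:6  {0,1,2,3,4,7}:6  {1,2,3,4,5,7}:15  {1,2,3,4,6,7}:30  {2,3,4,5,6,7}:60
  start at 0(c): 105
  start at 5(d): 42
  start at 6(e): 21
sum over floor = 168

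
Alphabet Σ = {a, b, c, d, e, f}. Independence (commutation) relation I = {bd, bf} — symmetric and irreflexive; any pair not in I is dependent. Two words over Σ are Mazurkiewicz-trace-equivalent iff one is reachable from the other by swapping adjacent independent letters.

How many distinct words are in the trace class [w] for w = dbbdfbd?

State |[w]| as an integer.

35

0(d) covers ∅
1(b) covers ∅
2(b) covers 1:b
3(d) covers 0:d
4(f) covers 3:d
5(b) covers 2:b
6(d) covers 4:f
floor of heap: 0:d, 1:b
completions by unplaced set U, small U first (add the entries for U minus each lowest piece of U):
  |U|=1: {5}:1  {6}:1
  |U|=2: {2,5}:1  {4,6}:1  {5,6}:2
  |U|=3: {1,2,5}:1  {2,5,6}:3  {3,4,6}:1  {4,5,6}:3
  |U|=4: {0,3,4,6}:1  {1,2,5,6}:4  {2,4,5,6}:6  {3,4,5,6}:4
  |U|=5: {0,3,4,5,6}:5  {1,2,4,5,6}:10  {2,3,4,5,6}:10
  start at 0(d): 20
  start at 1(b): 15
sum over floor = 35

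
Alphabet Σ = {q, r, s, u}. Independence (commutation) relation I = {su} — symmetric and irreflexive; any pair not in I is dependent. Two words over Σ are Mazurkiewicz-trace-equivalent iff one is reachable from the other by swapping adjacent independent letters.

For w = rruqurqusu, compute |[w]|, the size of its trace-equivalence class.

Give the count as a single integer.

3

#0=r has no predecessor
#1=r depends on [0:r]
#2=u depends on [1:r]
#3=q depends on [2:u]
#4=u depends on [3:q]
#5=r depends on [4:u]
#6=q depends on [5:r]
#7=u depends on [6:q]
#8=s depends on [6:q]
#9=u depends on [7:u]
sources: [0:r]
N(rest) = Σ N(rest − s) over sources s of rest; N(one piece) = 1:
  size 1 → [8]=1  [9]=1
  size 2 → [7,9]=1  [8,9]=2
  size 3 → [7,8,9]=3
  size 4 → [6,7,8,9]=3
  size 5 → [5,6,7,8,9]=3
  size 6 → [4,5,6,7,8,9]=3
  size 7 → [3,4,5,6,7,8,9]=3
  size 8 → [2,3,4,5,6,7,8,9]=3
  first=0(r) contributes 3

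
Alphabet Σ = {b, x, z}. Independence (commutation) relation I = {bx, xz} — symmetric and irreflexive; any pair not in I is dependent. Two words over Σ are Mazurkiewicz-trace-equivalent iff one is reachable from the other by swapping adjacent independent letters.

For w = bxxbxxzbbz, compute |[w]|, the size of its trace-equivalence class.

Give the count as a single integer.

piece 0:b — minimal
piece 1:x — minimal
piece 2:x rests on {1:x}
piece 3:b rests on {0:b}
piece 4:x rests on {2:x}
piece 5:x rests on {4:x}
piece 6:z rests on {3:b}
piece 7:b rests on {6:z}
piece 8:b rests on {7:b}
piece 9:z rests on {8:b}
minimal pieces: {0:b, 1:x}
ways to finish when only these pieces remain (= sum over removing one remaining piece with nothing left below it):
  1 left: {5}→1  {9}→1
  2 left: {4,5}→1  {5,9}→2  {8,9}→1
  3 left: {2,4,5}→1  {4,5,9}→3  {5,8,9}→3  {7,8,9}→1
  4 left: {1,2,4,5}→1  {2,4,5,9}→4  {4,5,8,9}→6  {5,7,8,9}→4  {6,7,8,9}→1
  5 left: {1,2,4,5,9}→5  {2,4,5,8,9}→10  {3,6,7,8,9}→1  {4,5,7,8,9}→10  {5,6,7,8,9}→5
  6 left: {0,3,6,7,8,9}→1  {1,2,4,5,8,9}→15  {2,4,5,7,8,9}→20  {3,5,6,7,8,9}→6  {4,5,6,7,8,9}→15
  7 left: {0,3,5,6,7,8,9}→7  {1,2,4,5,7,8,9}→35  {2,4,5,6,7,8,9}→35  {3,4,5,6,7,8,9}→21
  8 left: {0,3,4,5,6,7,8,9}→28  {1,2,4,5,6,7,8,9}→70  {2,3,4,5,6,7,8,9}→56
  placing 0:b first → 126 extensions
  placing 1:x first → 84 extensions
total linear extensions = 210

210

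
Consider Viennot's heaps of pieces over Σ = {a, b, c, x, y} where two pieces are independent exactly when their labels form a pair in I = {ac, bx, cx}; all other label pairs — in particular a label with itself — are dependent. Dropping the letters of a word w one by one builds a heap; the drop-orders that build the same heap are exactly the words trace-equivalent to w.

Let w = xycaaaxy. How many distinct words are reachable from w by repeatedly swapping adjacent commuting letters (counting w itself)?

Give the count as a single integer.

#0=x has no predecessor
#1=y depends on [0:x]
#2=c depends on [1:y]
#3=a depends on [1:y]
#4=a depends on [3:a]
#5=a depends on [4:a]
#6=x depends on [5:a]
#7=y depends on [2:c, 6:x]
sources: [0:x]
N(rest) = Σ N(rest − s) over sources s of rest; N(one piece) = 1:
  size 1 → [7]=1
  size 2 → [2,7]=1  [6,7]=1
  size 3 → [2,6,7]=2  [5,6,7]=1
  size 4 → [2,5,6,7]=3  [4,5,6,7]=1
  size 5 → [2,4,5,6,7]=4  [3,4,5,6,7]=1
  size 6 → [2,3,4,5,6,7]=5
  first=0(x) contributes 5

5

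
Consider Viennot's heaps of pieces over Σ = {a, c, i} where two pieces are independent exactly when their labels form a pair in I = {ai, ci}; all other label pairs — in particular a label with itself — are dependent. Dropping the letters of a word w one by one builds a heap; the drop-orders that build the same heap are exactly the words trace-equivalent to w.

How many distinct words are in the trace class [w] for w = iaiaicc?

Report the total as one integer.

piece 0:i — minimal
piece 1:a — minimal
piece 2:i rests on {0:i}
piece 3:a rests on {1:a}
piece 4:i rests on {2:i}
piece 5:c rests on {3:a}
piece 6:c rests on {5:c}
minimal pieces: {0:i, 1:a}
ways to finish when only these pieces remain (= sum over removing one remaining piece with nothing left below it):
  1 left: {4}→1  {6}→1
  2 left: {2,4}→1  {4,6}→2  {5,6}→1
  3 left: {0,2,4}→1  {2,4,6}→3  {3,5,6}→1  {4,5,6}→3
  4 left: {0,2,4,6}→4  {1,3,5,6}→1  {2,4,5,6}→6  {3,4,5,6}→4
  5 left: {0,2,4,5,6}→10  {1,3,4,5,6}→5  {2,3,4,5,6}→10
  placing 0:i first → 15 extensions
  placing 1:a first → 20 extensions
total linear extensions = 35

35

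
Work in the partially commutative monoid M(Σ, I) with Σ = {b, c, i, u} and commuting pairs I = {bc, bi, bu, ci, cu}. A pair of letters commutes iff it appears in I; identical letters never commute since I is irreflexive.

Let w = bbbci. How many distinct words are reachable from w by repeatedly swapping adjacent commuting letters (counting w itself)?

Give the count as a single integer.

#0=b has no predecessor
#1=b depends on [0:b]
#2=b depends on [1:b]
#3=c has no predecessor
#4=i has no predecessor
sources: [0:b, 3:c, 4:i]
N(rest) = Σ N(rest − s) over sources s of rest; N(one piece) = 1:
  size 1 → [2]=1  [3]=1  [4]=1
  size 2 → [1,2]=1  [2,3]=2  [2,4]=2  [3,4]=2
  size 3 → [0,1,2]=1  [1,2,3]=3  [1,2,4]=3  [2,3,4]=6
  first=0(b) contributes 12
  first=3(c) contributes 4
  first=4(i) contributes 4
|[w]| = 20

20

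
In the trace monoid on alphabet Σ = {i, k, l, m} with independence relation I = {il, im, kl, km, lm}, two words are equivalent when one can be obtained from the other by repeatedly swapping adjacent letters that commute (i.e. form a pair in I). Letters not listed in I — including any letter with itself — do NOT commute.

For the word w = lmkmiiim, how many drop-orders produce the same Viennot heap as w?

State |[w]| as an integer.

280

0(l) covers ∅
1(m) covers ∅
2(k) covers ∅
3(m) covers 1:m
4(i) covers 2:k
5(i) covers 4:i
6(i) covers 5:i
7(m) covers 3:m
floor of heap: 0:l, 1:m, 2:k
completions by unplaced set U, small U first (add the entries for U minus each lowest piece of U):
  |U|=1: {0}:1  {6}:1  {7}:1
  |U|=2: {0,6}:2  {0,7}:2  {3,7}:1  {5,6}:1  {6,7}:2
  |U|=3: {0,3,7}:3  {0,5,6}:3  {0,6,7}:6  {1,3,7}:1  {3,6,7}:3  {4,5,6}:1  {5,6,7}:3
  |U|=4: {0,1,3,7}:4  {0,3,6,7}:12  {0,4,5,6}:4  {0,5,6,7}:12  {1,3,6,7}:4  {2,4,5,6}:1  {3,5,6,7}:6  {4,5,6,7}:4
  |U|=5: {0,1,3,6,7}:20  {0,2,4,5,6}:5  {0,3,5,6,7}:30  {0,4,5,6,7}:20  {1,3,5,6,7}:10  {2,4,5,6,7}:5  {3,4,5,6,7}:10
  |U|=6: {0,1,3,5,6,7}:60  {0,2,4,5,6,7}:30  {0,3,4,5,6,7}:60  {1,3,4,5,6,7}:20  {2,3,4,5,6,7}:15
  start at 0(l): 35
  start at 1(m): 105
  start at 2(k): 140
sum over floor = 280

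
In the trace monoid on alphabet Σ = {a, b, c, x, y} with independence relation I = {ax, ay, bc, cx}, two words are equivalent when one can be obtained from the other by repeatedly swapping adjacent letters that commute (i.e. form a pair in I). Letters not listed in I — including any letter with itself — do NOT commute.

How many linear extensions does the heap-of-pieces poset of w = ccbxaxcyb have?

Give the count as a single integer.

0(c) covers ∅
1(c) covers 0:c
2(b) covers ∅
3(x) covers 2:b
4(a) covers 1:c, 2:b
5(x) covers 3:x
6(c) covers 4:a
7(y) covers 5:x, 6:c
8(b) covers 7:y
floor of heap: 0:c, 2:b
completions by unplaced set U, small U first (add the entries for U minus each lowest piece of U):
  |U|=1: {8}:1
  |U|=2: {7,8}:1
  |U|=3: {5,7,8}:1  {6,7,8}:1
  |U|=4: {3,5,7,8}:1  {4,6,7,8}:1  {5,6,7,8}:2
  |U|=5: {1,4,6,7,8}:1  {3,5,6,7,8}:3  {4,5,6,7,8}:3
  |U|=6: {0,1,4,6,7,8}:1  {1,4,5,6,7,8}:4  {3,4,5,6,7,8}:6
  |U|=7: {0,1,4,5,6,7,8}:5  {1,3,4,5,6,7,8}:10  {2,3,4,5,6,7,8}:6
  start at 0(c): 16
  start at 2(b): 15
sum over floor = 31

31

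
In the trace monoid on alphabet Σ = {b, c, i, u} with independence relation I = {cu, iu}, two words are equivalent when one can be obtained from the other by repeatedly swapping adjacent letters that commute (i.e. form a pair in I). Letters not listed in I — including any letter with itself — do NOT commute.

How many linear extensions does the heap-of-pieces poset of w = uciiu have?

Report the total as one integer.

10

piece 0:u — minimal
piece 1:c — minimal
piece 2:i rests on {1:c}
piece 3:i rests on {2:i}
piece 4:u rests on {0:u}
minimal pieces: {0:u, 1:c}
ways to finish when only these pieces remain (= sum over removing one remaining piece with nothing left below it):
  1 left: {3}→1  {4}→1
  2 left: {0,4}→1  {2,3}→1  {3,4}→2
  3 left: {0,3,4}→3  {1,2,3}→1  {2,3,4}→3
  placing 0:u first → 4 extensions
  placing 1:c first → 6 extensions
total linear extensions = 10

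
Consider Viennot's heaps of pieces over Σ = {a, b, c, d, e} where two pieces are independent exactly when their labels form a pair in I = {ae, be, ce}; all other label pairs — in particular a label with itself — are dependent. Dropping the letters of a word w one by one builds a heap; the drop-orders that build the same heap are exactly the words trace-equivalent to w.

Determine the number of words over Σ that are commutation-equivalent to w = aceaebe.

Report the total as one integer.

35

0(a) covers ∅
1(c) covers 0:a
2(e) covers ∅
3(a) covers 1:c
4(e) covers 2:e
5(b) covers 3:a
6(e) covers 4:e
floor of heap: 0:a, 2:e
completions by unplaced set U, small U first (add the entries for U minus each lowest piece of U):
  |U|=1: {5}:1  {6}:1
  |U|=2: {3,5}:1  {4,6}:1  {5,6}:2
  |U|=3: {1,3,5}:1  {2,4,6}:1  {3,5,6}:3  {4,5,6}:3
  |U|=4: {0,1,3,5}:1  {1,3,5,6}:4  {2,4,5,6}:4  {3,4,5,6}:6
  |U|=5: {0,1,3,5,6}:5  {1,3,4,5,6}:10  {2,3,4,5,6}:10
  start at 0(a): 20
  start at 2(e): 15
sum over floor = 35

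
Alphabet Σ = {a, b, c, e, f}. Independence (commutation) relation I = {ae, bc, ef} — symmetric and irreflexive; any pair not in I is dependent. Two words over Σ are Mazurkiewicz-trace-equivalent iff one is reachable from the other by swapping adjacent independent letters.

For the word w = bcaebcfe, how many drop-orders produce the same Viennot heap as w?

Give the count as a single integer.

16

piece 0:b — minimal
piece 1:c — minimal
piece 2:a rests on {0:b, 1:c}
piece 3:e rests on {0:b, 1:c}
piece 4:b rests on {2:a, 3:e}
piece 5:c rests on {2:a, 3:e}
piece 6:f rests on {4:b, 5:c}
piece 7:e rests on {4:b, 5:c}
minimal pieces: {0:b, 1:c}
ways to finish when only these pieces remain (= sum over removing one remaining piece with nothing left below it):
  1 left: {6}→1  {7}→1
  2 left: {6,7}→2
  3 left: {4,6,7}→2  {5,6,7}→2
  4 left: {4,5,6,7}→4
  5 left: {2,4,5,6,7}→4  {3,4,5,6,7}→4
  6 left: {2,3,4,5,6,7}→8
  placing 0:b first → 8 extensions
  placing 1:c first → 8 extensions
total linear extensions = 16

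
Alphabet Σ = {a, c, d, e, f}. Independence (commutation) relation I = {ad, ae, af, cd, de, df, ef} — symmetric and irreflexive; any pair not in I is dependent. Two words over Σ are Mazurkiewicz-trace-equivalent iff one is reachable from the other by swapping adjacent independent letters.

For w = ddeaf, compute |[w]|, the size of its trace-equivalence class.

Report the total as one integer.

drop 0:d onto floor
drop 1:d onto {0:d}
drop 2:e onto floor
drop 3:a onto floor
drop 4:f onto floor
ground layer = {0:d, 2:e, 3:a, 4:f}
drop-orders for the pieces not yet dropped (sum over which currently-grounded one goes next):
  1 to go: {1} 1  {2} 1  {3} 1  {4} 1
  2 to go: {0,1} 1  {1,2} 2  {1,3} 2  {1,4} 2  {2,3} 2  {2,4} 2  {3,4} 2
  3 to go: {0,1,2} 3  {0,1,3} 3  {0,1,4} 3  {1,2,3} 6  {1,2,4} 6  {1,3,4} 6  {2,3,4} 6
  if 0:d drops first: 24 orders
  if 2:e drops first: 12 orders
  if 3:a drops first: 12 orders
  if 4:f drops first: 12 orders
heap linearizations: 60

60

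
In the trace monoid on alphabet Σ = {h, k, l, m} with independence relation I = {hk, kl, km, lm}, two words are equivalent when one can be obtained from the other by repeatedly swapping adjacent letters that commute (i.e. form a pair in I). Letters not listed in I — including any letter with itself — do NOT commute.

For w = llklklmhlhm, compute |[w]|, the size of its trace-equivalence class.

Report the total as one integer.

275

piece 0:l — minimal
piece 1:l rests on {0:l}
piece 2:k — minimal
piece 3:l rests on {1:l}
piece 4:k rests on {2:k}
piece 5:l rests on {3:l}
piece 6:m — minimal
piece 7:h rests on {5:l, 6:m}
piece 8:l rests on {7:h}
piece 9:h rests on {8:l}
piece 10:m rests on {9:h}
minimal pieces: {0:l, 2:k, 6:m}
ways to finish when only these pieces remain (= sum over removing one remaining piece with nothing left below it):
  1 left: {4}→1  {10}→1
  2 left: {2,4}→1  {4,10}→2  {9,10}→1
  3 left: {2,4,10}→3  {4,9,10}→3  {8,9,10}→1
  4 left: {2,4,9,10}→6  {4,8,9,10}→4  {7,8,9,10}→1
  5 left: {2,4,8,9,10}→10  {4,7,8,9,10}→5  {5,7,8,9,10}→1  {6,7,8,9,10}→1
  6 left: {2,4,7,8,9,10}→15  {3,5,7,8,9,10}→1  {4,5,7,8,9,10}→6  {4,6,7,8,9,10}→6  {5,6,7,8,9,10}→2
  7 left: {1,3,5,7,8,9,10}→1  {2,4,5,7,8,9,10}→21  {2,4,6,7,8,9,10}→21  {3,4,5,7,8,9,10}→7  {3,5,6,7,8,9,10}→3  {4,5,6,7,8,9,10}→14
  8 left: {0,1,3,5,7,8,9,10}→1  {1,3,4,5,7,8,9,10}→8  {1,3,5,6,7,8,9,10}→4  {2,3,4,5,7,8,9,10}→28  {2,4,5,6,7,8,9,10}→56  {3,4,5,6,7,8,9,10}→24
  9 left: {0,1,3,4,5,7,8,9,10}→9  {0,1,3,5,6,7,8,9,10}→5  {1,2,3,4,5,7,8,9,10}→36  {1,3,4,5,6,7,8,9,10}→36  {2,3,4,5,6,7,8,9,10}→108
  placing 0:l first → 180 extensions
  placing 2:k first → 50 extensions
  placing 6:m first → 45 extensions
total linear extensions = 275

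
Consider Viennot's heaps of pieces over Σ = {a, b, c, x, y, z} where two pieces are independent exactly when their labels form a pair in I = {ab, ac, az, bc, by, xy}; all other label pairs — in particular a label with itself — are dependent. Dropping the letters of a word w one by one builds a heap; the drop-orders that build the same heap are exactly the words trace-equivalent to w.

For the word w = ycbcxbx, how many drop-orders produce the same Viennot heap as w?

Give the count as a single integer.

4

drop 0:y onto floor
drop 1:c onto {0:y}
drop 2:b onto floor
drop 3:c onto {1:c}
drop 4:x onto {2:b, 3:c}
drop 5:b onto {4:x}
drop 6:x onto {5:b}
ground layer = {0:y, 2:b}
drop-orders for the pieces not yet dropped (sum over which currently-grounded one goes next):
  1 to go: {6} 1
  2 to go: {5,6} 1
  3 to go: {4,5,6} 1
  4 to go: {2,4,5,6} 1  {3,4,5,6} 1
  5 to go: {1,3,4,5,6} 1  {2,3,4,5,6} 2
  if 0:y drops first: 3 orders
  if 2:b drops first: 1 orders
heap linearizations: 4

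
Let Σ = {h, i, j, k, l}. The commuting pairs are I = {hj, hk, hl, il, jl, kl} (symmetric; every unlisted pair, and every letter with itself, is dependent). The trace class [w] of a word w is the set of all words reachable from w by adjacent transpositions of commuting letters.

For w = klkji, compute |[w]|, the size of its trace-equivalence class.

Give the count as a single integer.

#0=k has no predecessor
#1=l has no predecessor
#2=k depends on [0:k]
#3=j depends on [2:k]
#4=i depends on [3:j]
sources: [0:k, 1:l]
N(rest) = Σ N(rest − s) over sources s of rest; N(one piece) = 1:
  size 1 → [1]=1  [4]=1
  size 2 → [1,4]=2  [3,4]=1
  size 3 → [1,3,4]=3  [2,3,4]=1
  first=0(k) contributes 4
  first=1(l) contributes 1
|[w]| = 5

5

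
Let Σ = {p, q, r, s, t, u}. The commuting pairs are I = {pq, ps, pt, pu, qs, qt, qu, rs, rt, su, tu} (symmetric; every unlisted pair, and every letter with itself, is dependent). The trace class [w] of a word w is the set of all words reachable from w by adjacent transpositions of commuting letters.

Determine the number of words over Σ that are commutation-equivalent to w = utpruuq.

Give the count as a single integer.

42

piece 0:u — minimal
piece 1:t — minimal
piece 2:p — minimal
piece 3:r rests on {0:u, 2:p}
piece 4:u rests on {3:r}
piece 5:u rests on {4:u}
piece 6:q rests on {3:r}
minimal pieces: {0:u, 1:t, 2:p}
ways to finish when only these pieces remain (= sum over removing one remaining piece with nothing left below it):
  1 left: {1}→1  {5}→1  {6}→1
  2 left: {1,5}→2  {1,6}→2  {4,5}→1  {5,6}→2
  3 left: {1,4,5}→3  {1,5,6}→6  {4,5,6}→3
  4 left: {1,4,5,6}→12  {3,4,5,6}→3
  5 left: {0,3,4,5,6}→3  {1,3,4,5,6}→15  {2,3,4,5,6}→3
  placing 0:u first → 18 extensions
  placing 1:t first → 6 extensions
  placing 2:p first → 18 extensions
total linear extensions = 42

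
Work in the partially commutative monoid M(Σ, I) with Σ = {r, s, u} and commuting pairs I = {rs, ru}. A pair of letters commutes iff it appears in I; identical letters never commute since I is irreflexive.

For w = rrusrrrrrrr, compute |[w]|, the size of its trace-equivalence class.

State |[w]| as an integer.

#0=r has no predecessor
#1=r depends on [0:r]
#2=u has no predecessor
#3=s depends on [2:u]
#4=r depends on [1:r]
#5=r depends on [4:r]
#6=r depends on [5:r]
#7=r depends on [6:r]
#8=r depends on [7:r]
#9=r depends on [8:r]
#10=r depends on [9:r]
sources: [0:r, 2:u]
N(rest) = Σ N(rest − s) over sources s of rest; N(one piece) = 1:
  size 1 → [3]=1  [10]=1
  size 2 → [2,3]=1  [3,10]=2  [9,10]=1
  size 3 → [2,3,10]=3  [3,9,10]=3  [8,9,10]=1
  size 4 → [2,3,9,10]=6  [3,8,9,10]=4  [7,8,9,10]=1
  size 5 → [2,3,8,9,10]=10  [3,7,8,9,10]=5  [6,7,8,9,10]=1
  size 6 → [2,3,7,8,9,10]=15  [3,6,7,8,9,10]=6  [5,6,7,8,9,10]=1
  size 7 → [2,3,6,7,8,9,10]=21  [3,5,6,7,8,9,10]=7  [4,5,6,7,8,9,10]=1
  size 8 → [1,4,5,6,7,8,9,10]=1  [2,3,5,6,7,8,9,10]=28  [3,4,5,6,7,8,9,10]=8
  size 9 → [0,1,4,5,6,7,8,9,10]=1  [1,3,4,5,6,7,8,9,10]=9  [2,3,4,5,6,7,8,9,10]=36
  first=0(r) contributes 45
  first=2(u) contributes 10
|[w]| = 55

55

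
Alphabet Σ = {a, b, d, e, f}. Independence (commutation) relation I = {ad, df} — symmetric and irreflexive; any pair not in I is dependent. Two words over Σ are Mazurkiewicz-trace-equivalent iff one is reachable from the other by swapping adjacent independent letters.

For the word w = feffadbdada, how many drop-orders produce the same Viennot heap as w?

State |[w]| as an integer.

drop 0:f onto floor
drop 1:e onto {0:f}
drop 2:f onto {1:e}
drop 3:f onto {2:f}
drop 4:a onto {3:f}
drop 5:d onto {1:e}
drop 6:b onto {4:a, 5:d}
drop 7:d onto {6:b}
drop 8:a onto {6:b}
drop 9:d onto {7:d}
drop 10:a onto {8:a}
ground layer = {0:f}
drop-orders for the pieces not yet dropped (sum over which currently-grounded one goes next):
  1 to go: {9} 1  {10} 1
  2 to go: {7,9} 1  {8,10} 1  {9,10} 2
  3 to go: {7,9,10} 3  {8,9,10} 3
  4 to go: {7,8,9,10} 6
  5 to go: {6,7,8,9,10} 6
  6 to go: {4,6,7,8,9,10} 6  {5,6,7,8,9,10} 6
  7 to go: {3,4,6,7,8,9,10} 6  {4,5,6,7,8,9,10} 12
  8 to go: {2,3,4,6,7,8,9,10} 6  {3,4,5,6,7,8,9,10} 18
  9 to go: {2,3,4,5,6,7,8,9,10} 24
  if 0:f drops first: 24 orders

24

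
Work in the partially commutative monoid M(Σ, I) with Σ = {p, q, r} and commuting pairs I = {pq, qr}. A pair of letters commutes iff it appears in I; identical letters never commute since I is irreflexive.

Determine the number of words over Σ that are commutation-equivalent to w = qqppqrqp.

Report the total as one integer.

0(q) covers ∅
1(q) covers 0:q
2(p) covers ∅
3(p) covers 2:p
4(q) covers 1:q
5(r) covers 3:p
6(q) covers 4:q
7(p) covers 5:r
floor of heap: 0:q, 2:p
completions by unplaced set U, small U first (add the entries for U minus each lowest piece of U):
  |U|=1: {6}:1  {7}:1
  |U|=2: {4,6}:1  {5,7}:1  {6,7}:2
  |U|=3: {1,4,6}:1  {3,5,7}:1  {4,6,7}:3  {5,6,7}:3
  |U|=4: {0,1,4,6}:1  {1,4,6,7}:4  {2,3,5,7}:1  {3,5,6,7}:4  {4,5,6,7}:6
  |U|=5: {0,1,4,6,7}:5  {1,4,5,6,7}:10  {2,3,5,6,7}:5  {3,4,5,6,7}:10
  |U|=6: {0,1,4,5,6,7}:15  {1,3,4,5,6,7}:20  {2,3,4,5,6,7}:15
  start at 0(q): 35
  start at 2(p): 35
sum over floor = 70

70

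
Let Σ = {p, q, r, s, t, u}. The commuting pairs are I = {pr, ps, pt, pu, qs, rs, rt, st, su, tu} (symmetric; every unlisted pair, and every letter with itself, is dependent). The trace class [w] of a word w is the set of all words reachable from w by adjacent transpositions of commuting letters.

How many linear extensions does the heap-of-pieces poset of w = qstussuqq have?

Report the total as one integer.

252

#0=q has no predecessor
#1=s has no predecessor
#2=t depends on [0:q]
#3=u depends on [0:q]
#4=s depends on [1:s]
#5=s depends on [4:s]
#6=u depends on [3:u]
#7=q depends on [2:t, 6:u]
#8=q depends on [7:q]
sources: [0:q, 1:s]
N(rest) = Σ N(rest − s) over sources s of rest; N(one piece) = 1:
  size 1 → [5]=1  [8]=1
  size 2 → [4,5]=1  [5,8]=2  [7,8]=1
  size 3 → [1,4,5]=1  [2,7,8]=1  [4,5,8]=3  [5,7,8]=3  [6,7,8]=1
  size 4 → [1,4,5,8]=4  [2,5,7,8]=4  [2,6,7,8]=2  [3,6,7,8]=1  [4,5,7,8]=6  [5,6,7,8]=4
  size 5 → [1,4,5,7,8]=10  [2,3,6,7,8]=3  [2,4,5,7,8]=10  [2,5,6,7,8]=10  [3,5,6,7,8]=5  [4,5,6,7,8]=10
  size 6 → [0,2,3,6,7,8]=3  [1,2,4,5,7,8]=20  [1,4,5,6,7,8]=20  [2,3,5,6,7,8]=18  [2,4,5,6,7,8]=30  [3,4,5,6,7,8]=15
  size 7 → [0,2,3,5,6,7,8]=21  [1,2,4,5,6,7,8]=70  [1,3,4,5,6,7,8]=35  [2,3,4,5,6,7,8]=63
  first=0(q) contributes 168
  first=1(s) contributes 84
|[w]| = 252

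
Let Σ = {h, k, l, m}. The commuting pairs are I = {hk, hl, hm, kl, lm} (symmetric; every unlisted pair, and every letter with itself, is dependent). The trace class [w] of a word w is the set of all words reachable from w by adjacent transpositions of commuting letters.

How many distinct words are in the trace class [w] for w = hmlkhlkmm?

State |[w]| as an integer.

0(h) covers ∅
1(m) covers ∅
2(l) covers ∅
3(k) covers 1:m
4(h) covers 0:h
5(l) covers 2:l
6(k) covers 3:k
7(m) covers 6:k
8(m) covers 7:m
floor of heap: 0:h, 1:m, 2:l
completions by unplaced set U, small U first (add the entries for U minus each lowest piece of U):
  |U|=1: {4}:1  {5}:1  {8}:1
  |U|=2: {0,4}:1  {2,5}:1  {4,5}:2  {4,8}:2  {5,8}:2  {7,8}:1
  |U|=3: {0,4,5}:3  {0,4,8}:3  {2,4,5}:3  {2,5,8}:3  {4,5,8}:6  {4,7,8}:3  {5,7,8}:3  {6,7,8}:1
  |U|=4: {0,2,4,5}:6  {0,4,5,8}:12  {0,4,7,8}:6  {2,4,5,8}:12  {2,5,7,8}:6  {3,6,7,8}:1  {4,5,7,8}:12  {4,6,7,8}:4  {5,6,7,8}:4
  |U|=5: {0,2,4,5,8}:30  {0,4,5,7,8}:30  {0,4,6,7,8}:10  {1,3,6,7,8}:1  {2,4,5,7,8}:30  {2,5,6,7,8}:10  {3,4,6,7,8}:5  {3,5,6,7,8}:5  {4,5,6,7,8}:20
  |U|=6: {0,2,4,5,7,8}:90  {0,3,4,6,7,8}:15  {0,4,5,6,7,8}:60  {1,3,4,6,7,8}:6  {1,3,5,6,7,8}:6  {2,3,5,6,7,8}:15  {2,4,5,6,7,8}:60  {3,4,5,6,7,8}:30
  |U|=7: {0,1,3,4,6,7,8}:21  {0,2,4,5,6,7,8}:210  {0,3,4,5,6,7,8}:105  {1,2,3,5,6,7,8}:21  {1,3,4,5,6,7,8}:42  {2,3,4,5,6,7,8}:105
  start at 0(h): 168
  start at 1(m): 420
  start at 2(l): 168
sum over floor = 756

756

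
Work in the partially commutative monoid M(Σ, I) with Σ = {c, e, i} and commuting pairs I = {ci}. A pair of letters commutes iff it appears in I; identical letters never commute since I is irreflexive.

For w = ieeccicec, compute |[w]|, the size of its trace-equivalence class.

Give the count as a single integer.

drop 0:i onto floor
drop 1:e onto {0:i}
drop 2:e onto {1:e}
drop 3:c onto {2:e}
drop 4:c onto {3:c}
drop 5:i onto {2:e}
drop 6:c onto {4:c}
drop 7:e onto {5:i, 6:c}
drop 8:c onto {7:e}
ground layer = {0:i}
drop-orders for the pieces not yet dropped (sum over which currently-grounded one goes next):
  1 to go: {8} 1
  2 to go: {7,8} 1
  3 to go: {5,7,8} 1  {6,7,8} 1
  4 to go: {4,6,7,8} 1  {5,6,7,8} 2
  5 to go: {3,4,6,7,8} 1  {4,5,6,7,8} 3
  6 to go: {3,4,5,6,7,8} 4
  7 to go: {2,3,4,5,6,7,8} 4
  if 0:i drops first: 4 orders

4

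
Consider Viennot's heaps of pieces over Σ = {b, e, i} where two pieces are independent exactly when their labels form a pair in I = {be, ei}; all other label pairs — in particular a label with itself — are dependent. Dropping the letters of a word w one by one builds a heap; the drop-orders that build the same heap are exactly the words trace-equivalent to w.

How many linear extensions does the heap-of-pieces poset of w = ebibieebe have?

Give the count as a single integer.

0(e) covers ∅
1(b) covers ∅
2(i) covers 1:b
3(b) covers 2:i
4(i) covers 3:b
5(e) covers 0:e
6(e) covers 5:e
7(b) covers 4:i
8(e) covers 6:e
floor of heap: 0:e, 1:b
completions by unplaced set U, small U first (add the entries for U minus each lowest piece of U):
  |U|=1: {7}:1  {8}:1
  |U|=2: {4,7}:1  {6,8}:1  {7,8}:2
  |U|=3: {3,4,7}:1  {4,7,8}:3  {5,6,8}:1  {6,7,8}:3
  |U|=4: {0,5,6,8}:1  {2,3,4,7}:1  {3,4,7,8}:4  {4,6,7,8}:6  {5,6,7,8}:4
  |U|=5: {0,5,6,7,8}:5  {1,2,3,4,7}:1  {2,3,4,7,8}:5  {3,4,6,7,8}:10  {4,5,6,7,8}:10
  |U|=6: {0,4,5,6,7,8}:15  {1,2,3,4,7,8}:6  {2,3,4,6,7,8}:15  {3,4,5,6,7,8}:20
  |U|=7: {0,3,4,5,6,7,8}:35  {1,2,3,4,6,7,8}:21  {2,3,4,5,6,7,8}:35
  start at 0(e): 56
  start at 1(b): 70
sum over floor = 126

126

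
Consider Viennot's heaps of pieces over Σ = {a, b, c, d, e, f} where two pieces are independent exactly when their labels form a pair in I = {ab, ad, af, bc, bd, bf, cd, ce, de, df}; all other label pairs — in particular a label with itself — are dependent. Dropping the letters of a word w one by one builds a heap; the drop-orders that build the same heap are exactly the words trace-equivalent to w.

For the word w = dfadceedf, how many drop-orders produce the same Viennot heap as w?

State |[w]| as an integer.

drop 0:d onto floor
drop 1:f onto floor
drop 2:a onto floor
drop 3:d onto {0:d}
drop 4:c onto {1:f, 2:a}
drop 5:e onto {1:f, 2:a}
drop 6:e onto {5:e}
drop 7:d onto {3:d}
drop 8:f onto {4:c, 6:e}
ground layer = {0:d, 1:f, 2:a}
drop-orders for the pieces not yet dropped (sum over which currently-grounded one goes next):
  1 to go: {7} 1  {8} 1
  2 to go: {3,7} 1  {4,8} 1  {6,8} 1  {7,8} 2
  3 to go: {0,3,7} 1  {3,7,8} 3  {4,6,8} 2  {4,7,8} 3  {5,6,8} 1  {6,7,8} 3
  4 to go: {0,3,7,8} 4  {3,4,7,8} 6  {3,6,7,8} 6  {4,5,6,8} 3  {4,6,7,8} 8  {5,6,7,8} 4
  5 to go: {0,3,4,7,8} 10  {0,3,6,7,8} 10  {1,4,5,6,8} 3  {2,4,5,6,8} 3  {3,4,6,7,8} 20  {3,5,6,7,8} 10  {4,5,6,7,8} 15
  6 to go: {0,3,4,6,7,8} 40  {0,3,5,6,7,8} 20  {1,2,4,5,6,8} 6  {1,4,5,6,7,8} 18  {2,4,5,6,7,8} 18  {3,4,5,6,7,8} 45
  7 to go: {0,3,4,5,6,7,8} 105  {1,2,4,5,6,7,8} 42  {1,3,4,5,6,7,8} 63  {2,3,4,5,6,7,8} 63
  if 0:d drops first: 168 orders
  if 1:f drops first: 168 orders
  if 2:a drops first: 168 orders
heap linearizations: 504

504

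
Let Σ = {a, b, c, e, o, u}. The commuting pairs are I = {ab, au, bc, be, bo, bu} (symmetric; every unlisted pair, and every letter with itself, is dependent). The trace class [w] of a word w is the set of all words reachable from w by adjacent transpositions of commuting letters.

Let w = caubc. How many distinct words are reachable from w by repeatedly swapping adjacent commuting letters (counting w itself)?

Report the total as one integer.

10

piece 0:c — minimal
piece 1:a rests on {0:c}
piece 2:u rests on {0:c}
piece 3:b — minimal
piece 4:c rests on {1:a, 2:u}
minimal pieces: {0:c, 3:b}
ways to finish when only these pieces remain (= sum over removing one remaining piece with nothing left below it):
  1 left: {3}→1  {4}→1
  2 left: {1,4}→1  {2,4}→1  {3,4}→2
  3 left: {1,2,4}→2  {1,3,4}→3  {2,3,4}→3
  placing 0:c first → 8 extensions
  placing 3:b first → 2 extensions
total linear extensions = 10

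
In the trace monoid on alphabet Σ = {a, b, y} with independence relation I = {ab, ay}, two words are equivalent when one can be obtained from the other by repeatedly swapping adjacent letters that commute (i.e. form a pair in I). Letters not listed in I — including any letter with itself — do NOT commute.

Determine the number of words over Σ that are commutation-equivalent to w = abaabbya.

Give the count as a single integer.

70

piece 0:a — minimal
piece 1:b — minimal
piece 2:a rests on {0:a}
piece 3:a rests on {2:a}
piece 4:b rests on {1:b}
piece 5:b rests on {4:b}
piece 6:y rests on {5:b}
piece 7:a rests on {3:a}
minimal pieces: {0:a, 1:b}
ways to finish when only these pieces remain (= sum over removing one remaining piece with nothing left below it):
  1 left: {6}→1  {7}→1
  2 left: {3,7}→1  {5,6}→1  {6,7}→2
  3 left: {2,3,7}→1  {3,6,7}→3  {4,5,6}→1  {5,6,7}→3
  4 left: {0,2,3,7}→1  {1,4,5,6}→1  {2,3,6,7}→4  {3,5,6,7}→6  {4,5,6,7}→4
  5 left: {0,2,3,6,7}→5  {1,4,5,6,7}→5  {2,3,5,6,7}→10  {3,4,5,6,7}→10
  6 left: {0,2,3,5,6,7}→15  {1,3,4,5,6,7}→15  {2,3,4,5,6,7}→20
  placing 0:a first → 35 extensions
  placing 1:b first → 35 extensions
total linear extensions = 70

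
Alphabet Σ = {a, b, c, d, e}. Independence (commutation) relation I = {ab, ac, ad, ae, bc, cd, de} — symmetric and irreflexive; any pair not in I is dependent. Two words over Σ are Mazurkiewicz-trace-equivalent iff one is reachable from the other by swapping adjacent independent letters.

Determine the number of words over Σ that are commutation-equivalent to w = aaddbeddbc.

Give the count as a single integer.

0(a) covers ∅
1(a) covers 0:a
2(d) covers ∅
3(d) covers 2:d
4(b) covers 3:d
5(e) covers 4:b
6(d) covers 4:b
7(d) covers 6:d
8(b) covers 5:e, 7:d
9(c) covers 5:e
floor of heap: 0:a, 2:d
completions by unplaced set U, small U first (add the entries for U minus each lowest piece of U):
  |U|=1: {1}:1  {8}:1  {9}:1
  |U|=2: {0,1}:1  {1,8}:2  {1,9}:2  {7,8}:1  {8,9}:2
  |U|=3: {0,1,8}:3  {0,1,9}:3  {1,7,8}:3  {1,8,9}:6  {5,8,9}:2  {6,7,8}:1  {7,8,9}:3
  |U|=4: {0,1,7,8}:6  {0,1,8,9}:12  {1,5,8,9}:8  {1,6,7,8}:4  {1,7,8,9}:12  {5,7,8,9}:5  {6,7,8,9}:4
  |U|=5: {0,1,5,8,9}:20  {0,1,6,7,8}:10  {0,1,7,8,9}:30  {1,5,7,8,9}:25  {1,6,7,8,9}:20  {5,6,7,8,9}:9
  |U|=6: {0,1,5,7,8,9}:75  {0,1,6,7,8,9}:60  {1,5,6,7,8,9}:54  {4,5,6,7,8,9}:9
  |U|=7: {0,1,5,6,7,8,9}:189  {1,4,5,6,7,8,9}:63  {3,4,5,6,7,8,9}:9
  |U|=8: {0,1,4,5,6,7,8,9}:252  {1,3,4,5,6,7,8,9}:72  {2,3,4,5,6,7,8,9}:9
  start at 0(a): 81
  start at 2(d): 324
sum over floor = 405

405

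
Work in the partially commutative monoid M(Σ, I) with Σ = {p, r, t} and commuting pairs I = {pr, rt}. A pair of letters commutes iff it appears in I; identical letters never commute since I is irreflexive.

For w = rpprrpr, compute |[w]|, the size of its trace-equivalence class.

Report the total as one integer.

drop 0:r onto floor
drop 1:p onto floor
drop 2:p onto {1:p}
drop 3:r onto {0:r}
drop 4:r onto {3:r}
drop 5:p onto {2:p}
drop 6:r onto {4:r}
ground layer = {0:r, 1:p}
drop-orders for the pieces not yet dropped (sum over which currently-grounded one goes next):
  1 to go: {5} 1  {6} 1
  2 to go: {2,5} 1  {4,6} 1  {5,6} 2
  3 to go: {1,2,5} 1  {2,5,6} 3  {3,4,6} 1  {4,5,6} 3
  4 to go: {0,3,4,6} 1  {1,2,5,6} 4  {2,4,5,6} 6  {3,4,5,6} 4
  5 to go: {0,3,4,5,6} 5  {1,2,4,5,6} 10  {2,3,4,5,6} 10
  if 0:r drops first: 20 orders
  if 1:p drops first: 15 orders
heap linearizations: 35

35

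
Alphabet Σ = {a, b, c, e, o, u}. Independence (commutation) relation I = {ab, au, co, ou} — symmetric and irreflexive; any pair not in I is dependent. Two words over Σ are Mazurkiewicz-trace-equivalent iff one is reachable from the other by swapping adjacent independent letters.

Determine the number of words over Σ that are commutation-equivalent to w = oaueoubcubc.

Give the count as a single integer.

6

piece 0:o — minimal
piece 1:a rests on {0:o}
piece 2:u — minimal
piece 3:e rests on {1:a, 2:u}
piece 4:o rests on {3:e}
piece 5:u rests on {3:e}
piece 6:b rests on {4:o, 5:u}
piece 7:c rests on {6:b}
piece 8:u rests on {7:c}
piece 9:b rests on {8:u}
piece 10:c rests on {9:b}
minimal pieces: {0:o, 2:u}
ways to finish when only these pieces remain (= sum over removing one remaining piece with nothing left below it):
  1 left: {10}→1
  2 left: {9,10}→1
  3 left: {8,9,10}→1
  4 left: {7,8,9,10}→1
  5 left: {6,7,8,9,10}→1
  6 left: {4,6,7,8,9,10}→1  {5,6,7,8,9,10}→1
  7 left: {4,5,6,7,8,9,10}→2
  8 left: {3,4,5,6,7,8,9,10}→2
  9 left: {1,3,4,5,6,7,8,9,10}→2  {2,3,4,5,6,7,8,9,10}→2
  placing 0:o first → 4 extensions
  placing 2:u first → 2 extensions
total linear extensions = 6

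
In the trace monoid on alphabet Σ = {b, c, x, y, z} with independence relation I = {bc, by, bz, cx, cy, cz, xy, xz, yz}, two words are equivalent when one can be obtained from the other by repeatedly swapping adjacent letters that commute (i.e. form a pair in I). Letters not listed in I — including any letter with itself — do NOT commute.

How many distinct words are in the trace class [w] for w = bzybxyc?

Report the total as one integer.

drop 0:b onto floor
drop 1:z onto floor
drop 2:y onto floor
drop 3:b onto {0:b}
drop 4:x onto {3:b}
drop 5:y onto {2:y}
drop 6:c onto floor
ground layer = {0:b, 1:z, 2:y, 6:c}
drop-orders for the pieces not yet dropped (sum over which currently-grounded one goes next):
  1 to go: {1} 1  {4} 1  {5} 1  {6} 1
  2 to go: {1,4} 2  {1,5} 2  {1,6} 2  {2,5} 1  {3,4} 1  {4,5} 2  {4,6} 2  {5,6} 2
  3 to go: {0,3,4} 1  {1,2,5} 3  {1,3,4} 3  {1,4,5} 6  {1,4,6} 6  {1,5,6} 6  {2,4,5} 3  {2,5,6} 3  {3,4,5} 3  {3,4,6} 3  {4,5,6} 6
  4 to go: {0,1,3,4} 4  {0,3,4,5} 4  {0,3,4,6} 4  {1,2,4,5} 12  {1,2,5,6} 12  {1,3,4,5} 12  {1,3,4,6} 12  {1,4,5,6} 24  {2,3,4,5} 6  {2,4,5,6} 12  {3,4,5,6} 12
  5 to go: {0,1,3,4,5} 20  {0,1,3,4,6} 20  {0,2,3,4,5} 10  {0,3,4,5,6} 20  {1,2,3,4,5} 30  {1,2,4,5,6} 60  {1,3,4,5,6} 60  {2,3,4,5,6} 30
  if 0:b drops first: 180 orders
  if 1:z drops first: 60 orders
  if 2:y drops first: 120 orders
  if 6:c drops first: 60 orders
heap linearizations: 420

420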